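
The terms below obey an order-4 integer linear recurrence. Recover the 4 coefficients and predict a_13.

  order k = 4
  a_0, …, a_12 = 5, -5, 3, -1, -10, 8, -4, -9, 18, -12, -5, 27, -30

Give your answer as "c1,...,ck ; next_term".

0,0,1,-1 ; 7

  a_4 = 0·-1 + 0·3 + 1·-5 + -1·5 = -10
  a_5 = 0·-10 + 0·-1 + 1·3 + -1·-5 = 8
  a_6 = 0·8 + 0·-10 + 1·-1 + -1·3 = -4
  a_7 = 0·-4 + 0·8 + 1·-10 + -1·-1 = -9
  a_8 = 0·-9 + 0·-4 + 1·8 + -1·-10 = 18
  a_9 = 0·18 + 0·-9 + 1·-4 + -1·8 = -12
  a_10 = 0·-12 + 0·18 + 1·-9 + -1·-4 = -5
  a_11 = 0·-5 + 0·-12 + 1·18 + -1·-9 = 27
  a_12 = 0·27 + 0·-5 + 1·-12 + -1·18 = -30
  a_13 = 0·-30 + 0·27 + 1·-5 + -1·-12 = 7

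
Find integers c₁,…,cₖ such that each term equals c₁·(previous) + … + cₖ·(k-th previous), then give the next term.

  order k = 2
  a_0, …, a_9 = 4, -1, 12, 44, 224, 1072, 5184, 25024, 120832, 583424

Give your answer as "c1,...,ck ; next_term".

4,4 ; 2817024

  a_2 = 4·-1 + 4·4 = 12
  a_3 = 4·12 + 4·-1 = 44
  a_4 = 4·44 + 4·12 = 224
  a_5 = 4·224 + 4·44 = 1072
  a_6 = 4·1072 + 4·224 = 5184
  a_7 = 4·5184 + 4·1072 = 25024
  a_8 = 4·25024 + 4·5184 = 120832
  a_9 = 4·120832 + 4·25024 = 583424
  a_10 = 4·583424 + 4·120832 = 2817024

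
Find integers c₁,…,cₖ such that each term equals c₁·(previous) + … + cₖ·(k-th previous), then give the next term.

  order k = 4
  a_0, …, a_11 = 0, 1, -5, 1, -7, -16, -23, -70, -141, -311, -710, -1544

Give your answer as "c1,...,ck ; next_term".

  a_4 = 1·1 + 2·-5 + 2·1 + -1·0 = -7
  a_5 = 1·-7 + 2·1 + 2·-5 + -1·1 = -16
  a_6 = 1·-16 + 2·-7 + 2·1 + -1·-5 = -23
  a_7 = 1·-23 + 2·-16 + 2·-7 + -1·1 = -70
  a_8 = 1·-70 + 2·-23 + 2·-16 + -1·-7 = -141
  a_9 = 1·-141 + 2·-70 + 2·-23 + -1·-16 = -311
  a_10 = 1·-311 + 2·-141 + 2·-70 + -1·-23 = -710
  a_11 = 1·-710 + 2·-311 + 2·-141 + -1·-70 = -1544
  a_12 = 1·-1544 + 2·-710 + 2·-311 + -1·-141 = -3445

1,2,2,-1 ; -3445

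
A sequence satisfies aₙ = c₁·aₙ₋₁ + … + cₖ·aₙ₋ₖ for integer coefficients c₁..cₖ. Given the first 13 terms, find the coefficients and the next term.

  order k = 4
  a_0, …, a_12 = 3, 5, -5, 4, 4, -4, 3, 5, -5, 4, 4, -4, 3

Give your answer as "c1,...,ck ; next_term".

  a_4 = -1·4 + 0·-5 + 1·5 + 1·3 = 4
  a_5 = -1·4 + 0·4 + 1·-5 + 1·5 = -4
  a_6 = -1·-4 + 0·4 + 1·4 + 1·-5 = 3
  a_7 = -1·3 + 0·-4 + 1·4 + 1·4 = 5
  a_8 = -1·5 + 0·3 + 1·-4 + 1·4 = -5
  a_9 = -1·-5 + 0·5 + 1·3 + 1·-4 = 4
  a_10 = -1·4 + 0·-5 + 1·5 + 1·3 = 4
  a_11 = -1·4 + 0·4 + 1·-5 + 1·5 = -4
  a_12 = -1·-4 + 0·4 + 1·4 + 1·-5 = 3
  a_13 = -1·3 + 0·-4 + 1·4 + 1·4 = 5

-1,0,1,1 ; 5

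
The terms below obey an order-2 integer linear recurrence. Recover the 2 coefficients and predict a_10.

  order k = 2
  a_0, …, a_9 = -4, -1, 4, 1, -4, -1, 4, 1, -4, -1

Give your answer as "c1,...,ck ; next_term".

  a_2 = 0·-1 + -1·-4 = 4
  a_3 = 0·4 + -1·-1 = 1
  a_4 = 0·1 + -1·4 = -4
  a_5 = 0·-4 + -1·1 = -1
  a_6 = 0·-1 + -1·-4 = 4
  a_7 = 0·4 + -1·-1 = 1
  a_8 = 0·1 + -1·4 = -4
  a_9 = 0·-4 + -1·1 = -1
  a_10 = 0·-1 + -1·-4 = 4

0,-1 ; 4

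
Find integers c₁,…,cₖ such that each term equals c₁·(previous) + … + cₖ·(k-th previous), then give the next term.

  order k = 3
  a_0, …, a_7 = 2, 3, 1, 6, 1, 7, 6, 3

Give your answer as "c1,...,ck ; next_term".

  a_3 = -1·1 + 1·3 + 2·2 = 6
  a_4 = -1·6 + 1·1 + 2·3 = 1
  a_5 = -1·1 + 1·6 + 2·1 = 7
  a_6 = -1·7 + 1·1 + 2·6 = 6
  a_7 = -1·6 + 1·7 + 2·1 = 3
  a_8 = -1·3 + 1·6 + 2·7 = 17

-1,1,2 ; 17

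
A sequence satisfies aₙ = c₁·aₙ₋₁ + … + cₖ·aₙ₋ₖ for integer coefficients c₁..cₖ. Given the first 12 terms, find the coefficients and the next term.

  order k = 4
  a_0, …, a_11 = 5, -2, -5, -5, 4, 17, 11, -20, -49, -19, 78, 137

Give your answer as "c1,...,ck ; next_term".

  a_4 = 0·-5 + -1·-5 + -2·-2 + -1·5 = 4
  a_5 = 0·4 + -1·-5 + -2·-5 + -1·-2 = 17
  a_6 = 0·17 + -1·4 + -2·-5 + -1·-5 = 11
  a_7 = 0·11 + -1·17 + -2·4 + -1·-5 = -20
  a_8 = 0·-20 + -1·11 + -2·17 + -1·4 = -49
  a_9 = 0·-49 + -1·-20 + -2·11 + -1·17 = -19
  a_10 = 0·-19 + -1·-49 + -2·-20 + -1·11 = 78
  a_11 = 0·78 + -1·-19 + -2·-49 + -1·-20 = 137
  a_12 = 0·137 + -1·78 + -2·-19 + -1·-49 = 9

0,-1,-2,-1 ; 9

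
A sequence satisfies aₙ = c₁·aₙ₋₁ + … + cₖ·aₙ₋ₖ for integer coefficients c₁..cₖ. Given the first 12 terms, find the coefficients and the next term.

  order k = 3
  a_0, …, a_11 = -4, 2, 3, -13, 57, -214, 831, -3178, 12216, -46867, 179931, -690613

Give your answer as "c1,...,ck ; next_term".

-3,4,3 ; 2650962

  a_3 = -3·3 + 4·2 + 3·-4 = -13
  a_4 = -3·-13 + 4·3 + 3·2 = 57
  a_5 = -3·57 + 4·-13 + 3·3 = -214
  a_6 = -3·-214 + 4·57 + 3·-13 = 831
  a_7 = -3·831 + 4·-214 + 3·57 = -3178
  a_8 = -3·-3178 + 4·831 + 3·-214 = 12216
  a_9 = -3·12216 + 4·-3178 + 3·831 = -46867
  a_10 = -3·-46867 + 4·12216 + 3·-3178 = 179931
  a_11 = -3·179931 + 4·-46867 + 3·12216 = -690613
  a_12 = -3·-690613 + 4·179931 + 3·-46867 = 2650962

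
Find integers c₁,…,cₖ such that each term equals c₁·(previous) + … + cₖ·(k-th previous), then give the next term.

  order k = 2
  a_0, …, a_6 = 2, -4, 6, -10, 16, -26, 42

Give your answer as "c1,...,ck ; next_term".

  a_2 = -1·-4 + 1·2 = 6
  a_3 = -1·6 + 1·-4 = -10
  a_4 = -1·-10 + 1·6 = 16
  a_5 = -1·16 + 1·-10 = -26
  a_6 = -1·-26 + 1·16 = 42
  a_7 = -1·42 + 1·-26 = -68

-1,1 ; -68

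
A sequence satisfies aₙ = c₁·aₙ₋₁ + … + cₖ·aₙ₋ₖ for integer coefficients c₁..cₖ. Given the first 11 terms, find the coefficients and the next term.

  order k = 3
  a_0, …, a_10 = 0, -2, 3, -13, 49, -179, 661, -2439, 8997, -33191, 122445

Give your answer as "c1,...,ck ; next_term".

-3,2,-2 ; -451711

  a_3 = -3·3 + 2·-2 + -2·0 = -13
  a_4 = -3·-13 + 2·3 + -2·-2 = 49
  a_5 = -3·49 + 2·-13 + -2·3 = -179
  a_6 = -3·-179 + 2·49 + -2·-13 = 661
  a_7 = -3·661 + 2·-179 + -2·49 = -2439
  a_8 = -3·-2439 + 2·661 + -2·-179 = 8997
  a_9 = -3·8997 + 2·-2439 + -2·661 = -33191
  a_10 = -3·-33191 + 2·8997 + -2·-2439 = 122445
  a_11 = -3·122445 + 2·-33191 + -2·8997 = -451711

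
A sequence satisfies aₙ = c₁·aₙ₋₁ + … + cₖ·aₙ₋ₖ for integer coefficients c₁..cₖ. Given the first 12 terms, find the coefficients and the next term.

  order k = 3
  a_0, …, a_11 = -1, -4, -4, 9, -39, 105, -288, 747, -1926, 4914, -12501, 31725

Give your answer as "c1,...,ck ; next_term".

-3,0,3 ; -80433

  a_3 = -3·-4 + 0·-4 + 3·-1 = 9
  a_4 = -3·9 + 0·-4 + 3·-4 = -39
  a_5 = -3·-39 + 0·9 + 3·-4 = 105
  a_6 = -3·105 + 0·-39 + 3·9 = -288
  a_7 = -3·-288 + 0·105 + 3·-39 = 747
  a_8 = -3·747 + 0·-288 + 3·105 = -1926
  a_9 = -3·-1926 + 0·747 + 3·-288 = 4914
  a_10 = -3·4914 + 0·-1926 + 3·747 = -12501
  a_11 = -3·-12501 + 0·4914 + 3·-1926 = 31725
  a_12 = -3·31725 + 0·-12501 + 3·4914 = -80433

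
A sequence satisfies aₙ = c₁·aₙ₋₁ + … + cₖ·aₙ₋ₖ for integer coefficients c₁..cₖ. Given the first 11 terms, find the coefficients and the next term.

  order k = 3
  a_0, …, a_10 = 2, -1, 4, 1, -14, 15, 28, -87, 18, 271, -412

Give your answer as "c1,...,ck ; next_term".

-1,-3,1 ; -383

  a_3 = -1·4 + -3·-1 + 1·2 = 1
  a_4 = -1·1 + -3·4 + 1·-1 = -14
  a_5 = -1·-14 + -3·1 + 1·4 = 15
  a_6 = -1·15 + -3·-14 + 1·1 = 28
  a_7 = -1·28 + -3·15 + 1·-14 = -87
  a_8 = -1·-87 + -3·28 + 1·15 = 18
  a_9 = -1·18 + -3·-87 + 1·28 = 271
  a_10 = -1·271 + -3·18 + 1·-87 = -412
  a_11 = -1·-412 + -3·271 + 1·18 = -383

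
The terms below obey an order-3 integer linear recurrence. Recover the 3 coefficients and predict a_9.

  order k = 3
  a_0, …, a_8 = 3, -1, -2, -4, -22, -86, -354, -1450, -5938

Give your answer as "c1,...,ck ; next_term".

3,4,2 ; -24322

  a_3 = 3·-2 + 4·-1 + 2·3 = -4
  a_4 = 3·-4 + 4·-2 + 2·-1 = -22
  a_5 = 3·-22 + 4·-4 + 2·-2 = -86
  a_6 = 3·-86 + 4·-22 + 2·-4 = -354
  a_7 = 3·-354 + 4·-86 + 2·-22 = -1450
  a_8 = 3·-1450 + 4·-354 + 2·-86 = -5938
  a_9 = 3·-5938 + 4·-1450 + 2·-354 = -24322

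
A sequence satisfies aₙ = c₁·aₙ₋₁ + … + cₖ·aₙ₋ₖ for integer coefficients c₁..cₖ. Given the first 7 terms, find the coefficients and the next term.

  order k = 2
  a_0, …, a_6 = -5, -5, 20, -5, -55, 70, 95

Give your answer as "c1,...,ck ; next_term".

  a_2 = -1·-5 + -3·-5 = 20
  a_3 = -1·20 + -3·-5 = -5
  a_4 = -1·-5 + -3·20 = -55
  a_5 = -1·-55 + -3·-5 = 70
  a_6 = -1·70 + -3·-55 = 95
  a_7 = -1·95 + -3·70 = -305

-1,-3 ; -305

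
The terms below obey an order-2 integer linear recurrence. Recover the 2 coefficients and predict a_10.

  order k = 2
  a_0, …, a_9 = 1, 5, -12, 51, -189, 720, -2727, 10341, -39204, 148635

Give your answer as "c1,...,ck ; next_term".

  a_2 = -3·5 + 3·1 = -12
  a_3 = -3·-12 + 3·5 = 51
  a_4 = -3·51 + 3·-12 = -189
  a_5 = -3·-189 + 3·51 = 720
  a_6 = -3·720 + 3·-189 = -2727
  a_7 = -3·-2727 + 3·720 = 10341
  a_8 = -3·10341 + 3·-2727 = -39204
  a_9 = -3·-39204 + 3·10341 = 148635
  a_10 = -3·148635 + 3·-39204 = -563517

-3,3 ; -563517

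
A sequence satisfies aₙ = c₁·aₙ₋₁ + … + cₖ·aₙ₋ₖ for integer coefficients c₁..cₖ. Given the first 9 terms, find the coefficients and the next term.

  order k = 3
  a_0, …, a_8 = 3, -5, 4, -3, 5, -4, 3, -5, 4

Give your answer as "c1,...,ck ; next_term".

0,0,-1 ; -3

  a_3 = 0·4 + 0·-5 + -1·3 = -3
  a_4 = 0·-3 + 0·4 + -1·-5 = 5
  a_5 = 0·5 + 0·-3 + -1·4 = -4
  a_6 = 0·-4 + 0·5 + -1·-3 = 3
  a_7 = 0·3 + 0·-4 + -1·5 = -5
  a_8 = 0·-5 + 0·3 + -1·-4 = 4
  a_9 = 0·4 + 0·-5 + -1·3 = -3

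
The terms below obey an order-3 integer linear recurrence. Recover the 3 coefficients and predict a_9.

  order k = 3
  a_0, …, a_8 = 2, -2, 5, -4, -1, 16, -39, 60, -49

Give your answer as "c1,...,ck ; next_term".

  a_3 = -2·5 + -1·-2 + 2·2 = -4
  a_4 = -2·-4 + -1·5 + 2·-2 = -1
  a_5 = -2·-1 + -1·-4 + 2·5 = 16
  a_6 = -2·16 + -1·-1 + 2·-4 = -39
  a_7 = -2·-39 + -1·16 + 2·-1 = 60
  a_8 = -2·60 + -1·-39 + 2·16 = -49
  a_9 = -2·-49 + -1·60 + 2·-39 = -40

-2,-1,2 ; -40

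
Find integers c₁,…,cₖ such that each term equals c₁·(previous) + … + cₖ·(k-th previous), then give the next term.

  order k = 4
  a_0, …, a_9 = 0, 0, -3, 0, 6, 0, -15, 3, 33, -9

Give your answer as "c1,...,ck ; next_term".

  a_4 = -1·0 + -2·-3 + -2·0 + 1·0 = 6
  a_5 = -1·6 + -2·0 + -2·-3 + 1·0 = 0
  a_6 = -1·0 + -2·6 + -2·0 + 1·-3 = -15
  a_7 = -1·-15 + -2·0 + -2·6 + 1·0 = 3
  a_8 = -1·3 + -2·-15 + -2·0 + 1·6 = 33
  a_9 = -1·33 + -2·3 + -2·-15 + 1·0 = -9
  a_10 = -1·-9 + -2·33 + -2·3 + 1·-15 = -78

-1,-2,-2,1 ; -78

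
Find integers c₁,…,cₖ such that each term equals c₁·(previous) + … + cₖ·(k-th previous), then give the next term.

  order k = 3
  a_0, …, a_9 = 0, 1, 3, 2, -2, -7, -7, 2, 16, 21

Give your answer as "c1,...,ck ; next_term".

  a_3 = 1·3 + -1·1 + -1·0 = 2
  a_4 = 1·2 + -1·3 + -1·1 = -2
  a_5 = 1·-2 + -1·2 + -1·3 = -7
  a_6 = 1·-7 + -1·-2 + -1·2 = -7
  a_7 = 1·-7 + -1·-7 + -1·-2 = 2
  a_8 = 1·2 + -1·-7 + -1·-7 = 16
  a_9 = 1·16 + -1·2 + -1·-7 = 21
  a_10 = 1·21 + -1·16 + -1·2 = 3

1,-1,-1 ; 3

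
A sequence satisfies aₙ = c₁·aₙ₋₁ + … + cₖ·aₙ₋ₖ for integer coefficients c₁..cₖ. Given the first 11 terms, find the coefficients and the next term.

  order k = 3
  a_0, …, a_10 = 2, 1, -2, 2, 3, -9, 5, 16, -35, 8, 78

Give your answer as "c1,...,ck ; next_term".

  a_3 = -1·-2 + -2·1 + 1·2 = 2
  a_4 = -1·2 + -2·-2 + 1·1 = 3
  a_5 = -1·3 + -2·2 + 1·-2 = -9
  a_6 = -1·-9 + -2·3 + 1·2 = 5
  a_7 = -1·5 + -2·-9 + 1·3 = 16
  a_8 = -1·16 + -2·5 + 1·-9 = -35
  a_9 = -1·-35 + -2·16 + 1·5 = 8
  a_10 = -1·8 + -2·-35 + 1·16 = 78
  a_11 = -1·78 + -2·8 + 1·-35 = -129

-1,-2,1 ; -129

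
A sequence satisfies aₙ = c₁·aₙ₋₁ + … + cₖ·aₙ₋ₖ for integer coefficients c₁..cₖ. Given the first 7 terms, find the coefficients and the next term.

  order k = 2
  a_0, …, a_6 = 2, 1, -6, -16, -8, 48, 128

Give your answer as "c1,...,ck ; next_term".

2,-4 ; 64

  a_2 = 2·1 + -4·2 = -6
  a_3 = 2·-6 + -4·1 = -16
  a_4 = 2·-16 + -4·-6 = -8
  a_5 = 2·-8 + -4·-16 = 48
  a_6 = 2·48 + -4·-8 = 128
  a_7 = 2·128 + -4·48 = 64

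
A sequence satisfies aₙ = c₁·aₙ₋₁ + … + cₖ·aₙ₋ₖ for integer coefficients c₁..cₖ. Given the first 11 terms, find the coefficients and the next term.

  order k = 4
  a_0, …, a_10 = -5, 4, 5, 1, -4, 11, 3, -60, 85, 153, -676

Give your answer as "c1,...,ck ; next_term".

-1,-4,3,-1 ; 379

  a_4 = -1·1 + -4·5 + 3·4 + -1·-5 = -4
  a_5 = -1·-4 + -4·1 + 3·5 + -1·4 = 11
  a_6 = -1·11 + -4·-4 + 3·1 + -1·5 = 3
  a_7 = -1·3 + -4·11 + 3·-4 + -1·1 = -60
  a_8 = -1·-60 + -4·3 + 3·11 + -1·-4 = 85
  a_9 = -1·85 + -4·-60 + 3·3 + -1·11 = 153
  a_10 = -1·153 + -4·85 + 3·-60 + -1·3 = -676
  a_11 = -1·-676 + -4·153 + 3·85 + -1·-60 = 379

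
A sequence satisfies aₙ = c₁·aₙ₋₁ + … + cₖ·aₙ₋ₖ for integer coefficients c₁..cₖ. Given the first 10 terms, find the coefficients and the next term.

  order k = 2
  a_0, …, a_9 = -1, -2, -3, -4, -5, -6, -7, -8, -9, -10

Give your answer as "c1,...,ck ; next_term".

  a_2 = 2·-2 + -1·-1 = -3
  a_3 = 2·-3 + -1·-2 = -4
  a_4 = 2·-4 + -1·-3 = -5
  a_5 = 2·-5 + -1·-4 = -6
  a_6 = 2·-6 + -1·-5 = -7
  a_7 = 2·-7 + -1·-6 = -8
  a_8 = 2·-8 + -1·-7 = -9
  a_9 = 2·-9 + -1·-8 = -10
  a_10 = 2·-10 + -1·-9 = -11

2,-1 ; -11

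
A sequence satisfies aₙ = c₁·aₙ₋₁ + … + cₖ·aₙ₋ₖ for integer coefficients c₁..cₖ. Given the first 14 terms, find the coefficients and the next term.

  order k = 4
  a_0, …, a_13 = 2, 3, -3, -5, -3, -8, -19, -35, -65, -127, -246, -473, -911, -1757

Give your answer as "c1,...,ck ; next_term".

1,1,1,1 ; -3387

  a_4 = 1·-5 + 1·-3 + 1·3 + 1·2 = -3
  a_5 = 1·-3 + 1·-5 + 1·-3 + 1·3 = -8
  a_6 = 1·-8 + 1·-3 + 1·-5 + 1·-3 = -19
  a_7 = 1·-19 + 1·-8 + 1·-3 + 1·-5 = -35
  a_8 = 1·-35 + 1·-19 + 1·-8 + 1·-3 = -65
  a_9 = 1·-65 + 1·-35 + 1·-19 + 1·-8 = -127
  a_10 = 1·-127 + 1·-65 + 1·-35 + 1·-19 = -246
  a_11 = 1·-246 + 1·-127 + 1·-65 + 1·-35 = -473
  a_12 = 1·-473 + 1·-246 + 1·-127 + 1·-65 = -911
  a_13 = 1·-911 + 1·-473 + 1·-246 + 1·-127 = -1757
  a_14 = 1·-1757 + 1·-911 + 1·-473 + 1·-246 = -3387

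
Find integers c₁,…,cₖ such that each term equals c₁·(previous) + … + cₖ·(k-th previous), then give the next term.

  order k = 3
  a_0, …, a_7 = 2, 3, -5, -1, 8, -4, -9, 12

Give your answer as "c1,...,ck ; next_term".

0,-1,1 ; 5

  a_3 = 0·-5 + -1·3 + 1·2 = -1
  a_4 = 0·-1 + -1·-5 + 1·3 = 8
  a_5 = 0·8 + -1·-1 + 1·-5 = -4
  a_6 = 0·-4 + -1·8 + 1·-1 = -9
  a_7 = 0·-9 + -1·-4 + 1·8 = 12
  a_8 = 0·12 + -1·-9 + 1·-4 = 5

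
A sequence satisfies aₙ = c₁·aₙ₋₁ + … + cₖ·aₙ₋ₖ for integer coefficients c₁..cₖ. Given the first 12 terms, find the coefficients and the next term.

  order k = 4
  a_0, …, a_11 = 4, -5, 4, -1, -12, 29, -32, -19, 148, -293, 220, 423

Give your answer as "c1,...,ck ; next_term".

  a_4 = -2·-1 + -2·4 + 2·-5 + 1·4 = -12
  a_5 = -2·-12 + -2·-1 + 2·4 + 1·-5 = 29
  a_6 = -2·29 + -2·-12 + 2·-1 + 1·4 = -32
  a_7 = -2·-32 + -2·29 + 2·-12 + 1·-1 = -19
  a_8 = -2·-19 + -2·-32 + 2·29 + 1·-12 = 148
  a_9 = -2·148 + -2·-19 + 2·-32 + 1·29 = -293
  a_10 = -2·-293 + -2·148 + 2·-19 + 1·-32 = 220
  a_11 = -2·220 + -2·-293 + 2·148 + 1·-19 = 423
  a_12 = -2·423 + -2·220 + 2·-293 + 1·148 = -1724

-2,-2,2,1 ; -1724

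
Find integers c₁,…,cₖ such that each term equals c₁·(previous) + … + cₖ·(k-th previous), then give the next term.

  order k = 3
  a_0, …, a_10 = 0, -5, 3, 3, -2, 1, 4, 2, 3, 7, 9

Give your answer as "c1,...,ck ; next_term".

1,0,1 ; 12

  a_3 = 1·3 + 0·-5 + 1·0 = 3
  a_4 = 1·3 + 0·3 + 1·-5 = -2
  a_5 = 1·-2 + 0·3 + 1·3 = 1
  a_6 = 1·1 + 0·-2 + 1·3 = 4
  a_7 = 1·4 + 0·1 + 1·-2 = 2
  a_8 = 1·2 + 0·4 + 1·1 = 3
  a_9 = 1·3 + 0·2 + 1·4 = 7
  a_10 = 1·7 + 0·3 + 1·2 = 9
  a_11 = 1·9 + 0·7 + 1·3 = 12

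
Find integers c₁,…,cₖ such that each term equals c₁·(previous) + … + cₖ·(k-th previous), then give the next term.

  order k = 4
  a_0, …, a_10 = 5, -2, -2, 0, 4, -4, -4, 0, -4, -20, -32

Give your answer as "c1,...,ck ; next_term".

  a_4 = 1·0 + 1·-2 + 2·-2 + 2·5 = 4
  a_5 = 1·4 + 1·0 + 2·-2 + 2·-2 = -4
  a_6 = 1·-4 + 1·4 + 2·0 + 2·-2 = -4
  a_7 = 1·-4 + 1·-4 + 2·4 + 2·0 = 0
  a_8 = 1·0 + 1·-4 + 2·-4 + 2·4 = -4
  a_9 = 1·-4 + 1·0 + 2·-4 + 2·-4 = -20
  a_10 = 1·-20 + 1·-4 + 2·0 + 2·-4 = -32
  a_11 = 1·-32 + 1·-20 + 2·-4 + 2·0 = -60

1,1,2,2 ; -60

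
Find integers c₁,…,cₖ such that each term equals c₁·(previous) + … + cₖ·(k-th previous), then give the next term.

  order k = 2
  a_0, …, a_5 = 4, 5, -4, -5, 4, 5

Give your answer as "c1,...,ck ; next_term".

0,-1 ; -4

  a_2 = 0·5 + -1·4 = -4
  a_3 = 0·-4 + -1·5 = -5
  a_4 = 0·-5 + -1·-4 = 4
  a_5 = 0·4 + -1·-5 = 5
  a_6 = 0·5 + -1·4 = -4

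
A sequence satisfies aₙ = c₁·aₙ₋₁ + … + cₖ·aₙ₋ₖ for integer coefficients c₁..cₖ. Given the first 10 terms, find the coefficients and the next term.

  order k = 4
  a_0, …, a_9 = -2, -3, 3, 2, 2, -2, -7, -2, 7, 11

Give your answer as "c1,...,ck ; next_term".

0,-1,-1,-1 ; 2

  a_4 = 0·2 + -1·3 + -1·-3 + -1·-2 = 2
  a_5 = 0·2 + -1·2 + -1·3 + -1·-3 = -2
  a_6 = 0·-2 + -1·2 + -1·2 + -1·3 = -7
  a_7 = 0·-7 + -1·-2 + -1·2 + -1·2 = -2
  a_8 = 0·-2 + -1·-7 + -1·-2 + -1·2 = 7
  a_9 = 0·7 + -1·-2 + -1·-7 + -1·-2 = 11
  a_10 = 0·11 + -1·7 + -1·-2 + -1·-7 = 2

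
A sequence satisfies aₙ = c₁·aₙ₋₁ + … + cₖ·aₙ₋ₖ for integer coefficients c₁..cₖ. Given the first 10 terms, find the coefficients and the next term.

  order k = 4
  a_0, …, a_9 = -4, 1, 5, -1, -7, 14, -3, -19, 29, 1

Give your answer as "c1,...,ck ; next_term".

  a_4 = -1·-1 + -1·5 + 1·1 + 1·-4 = -7
  a_5 = -1·-7 + -1·-1 + 1·5 + 1·1 = 14
  a_6 = -1·14 + -1·-7 + 1·-1 + 1·5 = -3
  a_7 = -1·-3 + -1·14 + 1·-7 + 1·-1 = -19
  a_8 = -1·-19 + -1·-3 + 1·14 + 1·-7 = 29
  a_9 = -1·29 + -1·-19 + 1·-3 + 1·14 = 1
  a_10 = -1·1 + -1·29 + 1·-19 + 1·-3 = -52

-1,-1,1,1 ; -52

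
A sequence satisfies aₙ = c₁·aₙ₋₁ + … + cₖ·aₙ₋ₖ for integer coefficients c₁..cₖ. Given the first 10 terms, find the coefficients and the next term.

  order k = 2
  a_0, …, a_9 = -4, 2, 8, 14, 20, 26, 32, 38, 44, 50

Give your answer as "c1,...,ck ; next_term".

2,-1 ; 56

  a_2 = 2·2 + -1·-4 = 8
  a_3 = 2·8 + -1·2 = 14
  a_4 = 2·14 + -1·8 = 20
  a_5 = 2·20 + -1·14 = 26
  a_6 = 2·26 + -1·20 = 32
  a_7 = 2·32 + -1·26 = 38
  a_8 = 2·38 + -1·32 = 44
  a_9 = 2·44 + -1·38 = 50
  a_10 = 2·50 + -1·44 = 56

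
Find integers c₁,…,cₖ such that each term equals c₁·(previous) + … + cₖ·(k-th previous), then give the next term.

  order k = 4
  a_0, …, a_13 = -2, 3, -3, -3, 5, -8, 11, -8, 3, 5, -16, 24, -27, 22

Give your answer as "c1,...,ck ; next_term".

  a_4 = -1·-3 + 0·-3 + 0·3 + -1·-2 = 5
  a_5 = -1·5 + 0·-3 + 0·-3 + -1·3 = -8
  a_6 = -1·-8 + 0·5 + 0·-3 + -1·-3 = 11
  a_7 = -1·11 + 0·-8 + 0·5 + -1·-3 = -8
  a_8 = -1·-8 + 0·11 + 0·-8 + -1·5 = 3
  a_9 = -1·3 + 0·-8 + 0·11 + -1·-8 = 5
  a_10 = -1·5 + 0·3 + 0·-8 + -1·11 = -16
  a_11 = -1·-16 + 0·5 + 0·3 + -1·-8 = 24
  a_12 = -1·24 + 0·-16 + 0·5 + -1·3 = -27
  a_13 = -1·-27 + 0·24 + 0·-16 + -1·5 = 22
  a_14 = -1·22 + 0·-27 + 0·24 + -1·-16 = -6

-1,0,0,-1 ; -6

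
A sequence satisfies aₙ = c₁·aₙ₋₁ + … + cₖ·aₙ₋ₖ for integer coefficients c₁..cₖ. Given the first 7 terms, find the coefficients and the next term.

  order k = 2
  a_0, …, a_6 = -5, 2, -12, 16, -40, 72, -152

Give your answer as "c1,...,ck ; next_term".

-1,2 ; 296

  a_2 = -1·2 + 2·-5 = -12
  a_3 = -1·-12 + 2·2 = 16
  a_4 = -1·16 + 2·-12 = -40
  a_5 = -1·-40 + 2·16 = 72
  a_6 = -1·72 + 2·-40 = -152
  a_7 = -1·-152 + 2·72 = 296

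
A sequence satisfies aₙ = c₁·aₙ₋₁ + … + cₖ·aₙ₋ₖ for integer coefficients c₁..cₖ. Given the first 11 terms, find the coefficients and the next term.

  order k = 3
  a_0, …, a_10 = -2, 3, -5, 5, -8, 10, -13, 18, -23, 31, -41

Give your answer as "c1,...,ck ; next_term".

  a_3 = 0·-5 + 1·3 + -1·-2 = 5
  a_4 = 0·5 + 1·-5 + -1·3 = -8
  a_5 = 0·-8 + 1·5 + -1·-5 = 10
  a_6 = 0·10 + 1·-8 + -1·5 = -13
  a_7 = 0·-13 + 1·10 + -1·-8 = 18
  a_8 = 0·18 + 1·-13 + -1·10 = -23
  a_9 = 0·-23 + 1·18 + -1·-13 = 31
  a_10 = 0·31 + 1·-23 + -1·18 = -41
  a_11 = 0·-41 + 1·31 + -1·-23 = 54

0,1,-1 ; 54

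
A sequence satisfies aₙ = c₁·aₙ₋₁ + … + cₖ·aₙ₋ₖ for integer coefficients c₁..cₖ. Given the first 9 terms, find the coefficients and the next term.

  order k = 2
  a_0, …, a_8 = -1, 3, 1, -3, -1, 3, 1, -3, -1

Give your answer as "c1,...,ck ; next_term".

0,-1 ; 3

  a_2 = 0·3 + -1·-1 = 1
  a_3 = 0·1 + -1·3 = -3
  a_4 = 0·-3 + -1·1 = -1
  a_5 = 0·-1 + -1·-3 = 3
  a_6 = 0·3 + -1·-1 = 1
  a_7 = 0·1 + -1·3 = -3
  a_8 = 0·-3 + -1·1 = -1
  a_9 = 0·-1 + -1·-3 = 3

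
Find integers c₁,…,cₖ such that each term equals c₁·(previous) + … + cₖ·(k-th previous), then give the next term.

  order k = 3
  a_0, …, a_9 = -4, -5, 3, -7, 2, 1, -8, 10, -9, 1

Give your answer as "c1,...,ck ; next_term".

  a_3 = -1·3 + 0·-5 + 1·-4 = -7
  a_4 = -1·-7 + 0·3 + 1·-5 = 2
  a_5 = -1·2 + 0·-7 + 1·3 = 1
  a_6 = -1·1 + 0·2 + 1·-7 = -8
  a_7 = -1·-8 + 0·1 + 1·2 = 10
  a_8 = -1·10 + 0·-8 + 1·1 = -9
  a_9 = -1·-9 + 0·10 + 1·-8 = 1
  a_10 = -1·1 + 0·-9 + 1·10 = 9

-1,0,1 ; 9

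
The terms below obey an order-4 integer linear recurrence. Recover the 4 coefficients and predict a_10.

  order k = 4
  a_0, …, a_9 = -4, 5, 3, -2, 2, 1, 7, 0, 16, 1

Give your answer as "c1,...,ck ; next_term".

  a_4 = 0·-2 + 2·3 + 0·5 + 1·-4 = 2
  a_5 = 0·2 + 2·-2 + 0·3 + 1·5 = 1
  a_6 = 0·1 + 2·2 + 0·-2 + 1·3 = 7
  a_7 = 0·7 + 2·1 + 0·2 + 1·-2 = 0
  a_8 = 0·0 + 2·7 + 0·1 + 1·2 = 16
  a_9 = 0·16 + 2·0 + 0·7 + 1·1 = 1
  a_10 = 0·1 + 2·16 + 0·0 + 1·7 = 39

0,2,0,1 ; 39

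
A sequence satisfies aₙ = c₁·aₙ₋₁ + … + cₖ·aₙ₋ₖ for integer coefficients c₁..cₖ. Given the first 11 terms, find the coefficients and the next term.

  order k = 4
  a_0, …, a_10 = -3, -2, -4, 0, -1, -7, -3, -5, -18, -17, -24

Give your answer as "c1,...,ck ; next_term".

1,0,2,-1 ; -55

  a_4 = 1·0 + 0·-4 + 2·-2 + -1·-3 = -1
  a_5 = 1·-1 + 0·0 + 2·-4 + -1·-2 = -7
  a_6 = 1·-7 + 0·-1 + 2·0 + -1·-4 = -3
  a_7 = 1·-3 + 0·-7 + 2·-1 + -1·0 = -5
  a_8 = 1·-5 + 0·-3 + 2·-7 + -1·-1 = -18
  a_9 = 1·-18 + 0·-5 + 2·-3 + -1·-7 = -17
  a_10 = 1·-17 + 0·-18 + 2·-5 + -1·-3 = -24
  a_11 = 1·-24 + 0·-17 + 2·-18 + -1·-5 = -55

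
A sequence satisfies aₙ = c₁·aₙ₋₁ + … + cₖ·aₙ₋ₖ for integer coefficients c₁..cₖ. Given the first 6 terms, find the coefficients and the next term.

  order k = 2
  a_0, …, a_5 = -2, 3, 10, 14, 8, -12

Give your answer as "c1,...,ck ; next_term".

  a_2 = 2·3 + -2·-2 = 10
  a_3 = 2·10 + -2·3 = 14
  a_4 = 2·14 + -2·10 = 8
  a_5 = 2·8 + -2·14 = -12
  a_6 = 2·-12 + -2·8 = -40

2,-2 ; -40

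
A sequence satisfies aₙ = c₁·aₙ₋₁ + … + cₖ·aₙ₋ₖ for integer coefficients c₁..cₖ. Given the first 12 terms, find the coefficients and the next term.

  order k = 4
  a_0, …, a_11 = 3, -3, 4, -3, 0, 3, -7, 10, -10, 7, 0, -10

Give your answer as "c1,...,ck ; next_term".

  a_4 = -1·-3 + 0·4 + 0·-3 + -1·3 = 0
  a_5 = -1·0 + 0·-3 + 0·4 + -1·-3 = 3
  a_6 = -1·3 + 0·0 + 0·-3 + -1·4 = -7
  a_7 = -1·-7 + 0·3 + 0·0 + -1·-3 = 10
  a_8 = -1·10 + 0·-7 + 0·3 + -1·0 = -10
  a_9 = -1·-10 + 0·10 + 0·-7 + -1·3 = 7
  a_10 = -1·7 + 0·-10 + 0·10 + -1·-7 = 0
  a_11 = -1·0 + 0·7 + 0·-10 + -1·10 = -10
  a_12 = -1·-10 + 0·0 + 0·7 + -1·-10 = 20

-1,0,0,-1 ; 20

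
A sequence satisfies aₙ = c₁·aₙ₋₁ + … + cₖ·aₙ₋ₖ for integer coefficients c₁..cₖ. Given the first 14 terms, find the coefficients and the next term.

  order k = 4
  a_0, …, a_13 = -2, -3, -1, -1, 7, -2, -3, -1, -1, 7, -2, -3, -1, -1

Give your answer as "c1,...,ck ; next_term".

-1,-1,-1,-1 ; 7

  a_4 = -1·-1 + -1·-1 + -1·-3 + -1·-2 = 7
  a_5 = -1·7 + -1·-1 + -1·-1 + -1·-3 = -2
  a_6 = -1·-2 + -1·7 + -1·-1 + -1·-1 = -3
  a_7 = -1·-3 + -1·-2 + -1·7 + -1·-1 = -1
  a_8 = -1·-1 + -1·-3 + -1·-2 + -1·7 = -1
  a_9 = -1·-1 + -1·-1 + -1·-3 + -1·-2 = 7
  a_10 = -1·7 + -1·-1 + -1·-1 + -1·-3 = -2
  a_11 = -1·-2 + -1·7 + -1·-1 + -1·-1 = -3
  a_12 = -1·-3 + -1·-2 + -1·7 + -1·-1 = -1
  a_13 = -1·-1 + -1·-3 + -1·-2 + -1·7 = -1
  a_14 = -1·-1 + -1·-1 + -1·-3 + -1·-2 = 7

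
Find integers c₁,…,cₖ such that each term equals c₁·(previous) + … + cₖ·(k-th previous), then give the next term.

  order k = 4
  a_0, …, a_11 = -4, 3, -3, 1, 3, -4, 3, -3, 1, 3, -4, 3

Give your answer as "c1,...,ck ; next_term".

  a_4 = -1·1 + -1·-3 + -1·3 + -1·-4 = 3
  a_5 = -1·3 + -1·1 + -1·-3 + -1·3 = -4
  a_6 = -1·-4 + -1·3 + -1·1 + -1·-3 = 3
  a_7 = -1·3 + -1·-4 + -1·3 + -1·1 = -3
  a_8 = -1·-3 + -1·3 + -1·-4 + -1·3 = 1
  a_9 = -1·1 + -1·-3 + -1·3 + -1·-4 = 3
  a_10 = -1·3 + -1·1 + -1·-3 + -1·3 = -4
  a_11 = -1·-4 + -1·3 + -1·1 + -1·-3 = 3
  a_12 = -1·3 + -1·-4 + -1·3 + -1·1 = -3

-1,-1,-1,-1 ; -3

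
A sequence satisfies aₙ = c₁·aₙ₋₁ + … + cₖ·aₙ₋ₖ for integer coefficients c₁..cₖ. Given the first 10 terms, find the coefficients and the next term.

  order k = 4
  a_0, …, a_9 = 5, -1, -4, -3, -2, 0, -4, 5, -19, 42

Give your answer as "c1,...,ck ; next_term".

  a_4 = -1·-3 + 3·-4 + -2·-1 + 1·5 = -2
  a_5 = -1·-2 + 3·-3 + -2·-4 + 1·-1 = 0
  a_6 = -1·0 + 3·-2 + -2·-3 + 1·-4 = -4
  a_7 = -1·-4 + 3·0 + -2·-2 + 1·-3 = 5
  a_8 = -1·5 + 3·-4 + -2·0 + 1·-2 = -19
  a_9 = -1·-19 + 3·5 + -2·-4 + 1·0 = 42
  a_10 = -1·42 + 3·-19 + -2·5 + 1·-4 = -113

-1,3,-2,1 ; -113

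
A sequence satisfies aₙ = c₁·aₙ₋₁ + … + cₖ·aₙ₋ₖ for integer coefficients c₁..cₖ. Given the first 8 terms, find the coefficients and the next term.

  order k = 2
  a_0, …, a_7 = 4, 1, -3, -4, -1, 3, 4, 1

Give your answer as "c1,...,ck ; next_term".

1,-1 ; -3

  a_2 = 1·1 + -1·4 = -3
  a_3 = 1·-3 + -1·1 = -4
  a_4 = 1·-4 + -1·-3 = -1
  a_5 = 1·-1 + -1·-4 = 3
  a_6 = 1·3 + -1·-1 = 4
  a_7 = 1·4 + -1·3 = 1
  a_8 = 1·1 + -1·4 = -3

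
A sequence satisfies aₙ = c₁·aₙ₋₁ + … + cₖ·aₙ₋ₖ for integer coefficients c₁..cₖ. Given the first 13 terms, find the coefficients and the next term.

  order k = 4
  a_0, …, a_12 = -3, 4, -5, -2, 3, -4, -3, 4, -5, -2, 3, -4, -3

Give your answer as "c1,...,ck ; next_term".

-1,0,1,1 ; 4

  a_4 = -1·-2 + 0·-5 + 1·4 + 1·-3 = 3
  a_5 = -1·3 + 0·-2 + 1·-5 + 1·4 = -4
  a_6 = -1·-4 + 0·3 + 1·-2 + 1·-5 = -3
  a_7 = -1·-3 + 0·-4 + 1·3 + 1·-2 = 4
  a_8 = -1·4 + 0·-3 + 1·-4 + 1·3 = -5
  a_9 = -1·-5 + 0·4 + 1·-3 + 1·-4 = -2
  a_10 = -1·-2 + 0·-5 + 1·4 + 1·-3 = 3
  a_11 = -1·3 + 0·-2 + 1·-5 + 1·4 = -4
  a_12 = -1·-4 + 0·3 + 1·-2 + 1·-5 = -3
  a_13 = -1·-3 + 0·-4 + 1·3 + 1·-2 = 4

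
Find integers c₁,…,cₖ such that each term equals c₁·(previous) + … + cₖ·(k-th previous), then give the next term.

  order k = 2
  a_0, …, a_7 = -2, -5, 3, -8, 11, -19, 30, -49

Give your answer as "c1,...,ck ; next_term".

  a_2 = -1·-5 + 1·-2 = 3
  a_3 = -1·3 + 1·-5 = -8
  a_4 = -1·-8 + 1·3 = 11
  a_5 = -1·11 + 1·-8 = -19
  a_6 = -1·-19 + 1·11 = 30
  a_7 = -1·30 + 1·-19 = -49
  a_8 = -1·-49 + 1·30 = 79

-1,1 ; 79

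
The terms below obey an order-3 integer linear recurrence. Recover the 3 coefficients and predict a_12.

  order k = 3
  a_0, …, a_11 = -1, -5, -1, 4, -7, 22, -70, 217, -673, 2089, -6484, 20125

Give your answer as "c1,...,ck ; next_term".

  a_3 = -3·-1 + 0·-5 + -1·-1 = 4
  a_4 = -3·4 + 0·-1 + -1·-5 = -7
  a_5 = -3·-7 + 0·4 + -1·-1 = 22
  a_6 = -3·22 + 0·-7 + -1·4 = -70
  a_7 = -3·-70 + 0·22 + -1·-7 = 217
  a_8 = -3·217 + 0·-70 + -1·22 = -673
  a_9 = -3·-673 + 0·217 + -1·-70 = 2089
  a_10 = -3·2089 + 0·-673 + -1·217 = -6484
  a_11 = -3·-6484 + 0·2089 + -1·-673 = 20125
  a_12 = -3·20125 + 0·-6484 + -1·2089 = -62464

-3,0,-1 ; -62464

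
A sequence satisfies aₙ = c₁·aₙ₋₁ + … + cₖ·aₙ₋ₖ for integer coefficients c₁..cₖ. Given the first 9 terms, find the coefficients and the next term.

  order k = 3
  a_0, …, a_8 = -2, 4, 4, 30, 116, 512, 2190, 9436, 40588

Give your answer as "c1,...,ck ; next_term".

  a_3 = 4·4 + 2·4 + -3·-2 = 30
  a_4 = 4·30 + 2·4 + -3·4 = 116
  a_5 = 4·116 + 2·30 + -3·4 = 512
  a_6 = 4·512 + 2·116 + -3·30 = 2190
  a_7 = 4·2190 + 2·512 + -3·116 = 9436
  a_8 = 4·9436 + 2·2190 + -3·512 = 40588
  a_9 = 4·40588 + 2·9436 + -3·2190 = 174654

4,2,-3 ; 174654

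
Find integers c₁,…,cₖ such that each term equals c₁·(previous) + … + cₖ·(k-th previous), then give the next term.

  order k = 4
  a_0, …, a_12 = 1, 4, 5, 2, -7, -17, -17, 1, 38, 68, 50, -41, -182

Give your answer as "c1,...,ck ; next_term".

  a_4 = 0·2 + 0·5 + -1·4 + -3·1 = -7
  a_5 = 0·-7 + 0·2 + -1·5 + -3·4 = -17
  a_6 = 0·-17 + 0·-7 + -1·2 + -3·5 = -17
  a_7 = 0·-17 + 0·-17 + -1·-7 + -3·2 = 1
  a_8 = 0·1 + 0·-17 + -1·-17 + -3·-7 = 38
  a_9 = 0·38 + 0·1 + -1·-17 + -3·-17 = 68
  a_10 = 0·68 + 0·38 + -1·1 + -3·-17 = 50
  a_11 = 0·50 + 0·68 + -1·38 + -3·1 = -41
  a_12 = 0·-41 + 0·50 + -1·68 + -3·38 = -182
  a_13 = 0·-182 + 0·-41 + -1·50 + -3·68 = -254

0,0,-1,-3 ; -254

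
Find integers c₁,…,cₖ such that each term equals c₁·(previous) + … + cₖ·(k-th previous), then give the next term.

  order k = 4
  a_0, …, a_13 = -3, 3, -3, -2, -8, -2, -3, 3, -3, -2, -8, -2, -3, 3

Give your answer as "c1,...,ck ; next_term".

  a_4 = 1·-2 + 0·-3 + -1·3 + 1·-3 = -8
  a_5 = 1·-8 + 0·-2 + -1·-3 + 1·3 = -2
  a_6 = 1·-2 + 0·-8 + -1·-2 + 1·-3 = -3
  a_7 = 1·-3 + 0·-2 + -1·-8 + 1·-2 = 3
  a_8 = 1·3 + 0·-3 + -1·-2 + 1·-8 = -3
  a_9 = 1·-3 + 0·3 + -1·-3 + 1·-2 = -2
  a_10 = 1·-2 + 0·-3 + -1·3 + 1·-3 = -8
  a_11 = 1·-8 + 0·-2 + -1·-3 + 1·3 = -2
  a_12 = 1·-2 + 0·-8 + -1·-2 + 1·-3 = -3
  a_13 = 1·-3 + 0·-2 + -1·-8 + 1·-2 = 3
  a_14 = 1·3 + 0·-3 + -1·-2 + 1·-8 = -3

1,0,-1,1 ; -3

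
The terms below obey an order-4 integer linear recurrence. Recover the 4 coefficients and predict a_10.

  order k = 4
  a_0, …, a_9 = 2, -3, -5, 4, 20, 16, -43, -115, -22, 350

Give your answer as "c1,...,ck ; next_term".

  a_4 = 1·4 + -3·-5 + -1·-3 + -1·2 = 20
  a_5 = 1·20 + -3·4 + -1·-5 + -1·-3 = 16
  a_6 = 1·16 + -3·20 + -1·4 + -1·-5 = -43
  a_7 = 1·-43 + -3·16 + -1·20 + -1·4 = -115
  a_8 = 1·-115 + -3·-43 + -1·16 + -1·20 = -22
  a_9 = 1·-22 + -3·-115 + -1·-43 + -1·16 = 350
  a_10 = 1·350 + -3·-22 + -1·-115 + -1·-43 = 574

1,-3,-1,-1 ; 574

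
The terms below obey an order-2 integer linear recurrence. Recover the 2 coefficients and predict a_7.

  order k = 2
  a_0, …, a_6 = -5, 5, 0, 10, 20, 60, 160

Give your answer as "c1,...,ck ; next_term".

2,2 ; 440

  a_2 = 2·5 + 2·-5 = 0
  a_3 = 2·0 + 2·5 = 10
  a_4 = 2·10 + 2·0 = 20
  a_5 = 2·20 + 2·10 = 60
  a_6 = 2·60 + 2·20 = 160
  a_7 = 2·160 + 2·60 = 440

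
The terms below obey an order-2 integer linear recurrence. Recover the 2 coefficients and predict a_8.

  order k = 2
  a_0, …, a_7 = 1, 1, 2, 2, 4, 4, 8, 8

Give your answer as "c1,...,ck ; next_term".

  a_2 = 0·1 + 2·1 = 2
  a_3 = 0·2 + 2·1 = 2
  a_4 = 0·2 + 2·2 = 4
  a_5 = 0·4 + 2·2 = 4
  a_6 = 0·4 + 2·4 = 8
  a_7 = 0·8 + 2·4 = 8
  a_8 = 0·8 + 2·8 = 16

0,2 ; 16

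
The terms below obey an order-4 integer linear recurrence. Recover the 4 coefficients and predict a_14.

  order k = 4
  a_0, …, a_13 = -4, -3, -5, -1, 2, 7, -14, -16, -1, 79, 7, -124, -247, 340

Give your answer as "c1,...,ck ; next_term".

0,-1,-3,3 ; 640

  a_4 = 0·-1 + -1·-5 + -3·-3 + 3·-4 = 2
  a_5 = 0·2 + -1·-1 + -3·-5 + 3·-3 = 7
  a_6 = 0·7 + -1·2 + -3·-1 + 3·-5 = -14
  a_7 = 0·-14 + -1·7 + -3·2 + 3·-1 = -16
  a_8 = 0·-16 + -1·-14 + -3·7 + 3·2 = -1
  a_9 = 0·-1 + -1·-16 + -3·-14 + 3·7 = 79
  a_10 = 0·79 + -1·-1 + -3·-16 + 3·-14 = 7
  a_11 = 0·7 + -1·79 + -3·-1 + 3·-16 = -124
  a_12 = 0·-124 + -1·7 + -3·79 + 3·-1 = -247
  a_13 = 0·-247 + -1·-124 + -3·7 + 3·79 = 340
  a_14 = 0·340 + -1·-247 + -3·-124 + 3·7 = 640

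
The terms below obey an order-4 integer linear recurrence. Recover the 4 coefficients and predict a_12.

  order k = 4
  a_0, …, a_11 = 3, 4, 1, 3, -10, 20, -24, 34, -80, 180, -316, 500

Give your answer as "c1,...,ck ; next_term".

-2,-2,-2,2 ; -888

  a_4 = -2·3 + -2·1 + -2·4 + 2·3 = -10
  a_5 = -2·-10 + -2·3 + -2·1 + 2·4 = 20
  a_6 = -2·20 + -2·-10 + -2·3 + 2·1 = -24
  a_7 = -2·-24 + -2·20 + -2·-10 + 2·3 = 34
  a_8 = -2·34 + -2·-24 + -2·20 + 2·-10 = -80
  a_9 = -2·-80 + -2·34 + -2·-24 + 2·20 = 180
  a_10 = -2·180 + -2·-80 + -2·34 + 2·-24 = -316
  a_11 = -2·-316 + -2·180 + -2·-80 + 2·34 = 500
  a_12 = -2·500 + -2·-316 + -2·180 + 2·-80 = -888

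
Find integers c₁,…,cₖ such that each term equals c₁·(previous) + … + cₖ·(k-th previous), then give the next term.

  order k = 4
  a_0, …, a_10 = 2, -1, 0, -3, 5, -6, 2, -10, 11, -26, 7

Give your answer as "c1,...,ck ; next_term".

  a_4 = 0·-3 + 1·0 + 1·-1 + 3·2 = 5
  a_5 = 0·5 + 1·-3 + 1·0 + 3·-1 = -6
  a_6 = 0·-6 + 1·5 + 1·-3 + 3·0 = 2
  a_7 = 0·2 + 1·-6 + 1·5 + 3·-3 = -10
  a_8 = 0·-10 + 1·2 + 1·-6 + 3·5 = 11
  a_9 = 0·11 + 1·-10 + 1·2 + 3·-6 = -26
  a_10 = 0·-26 + 1·11 + 1·-10 + 3·2 = 7
  a_11 = 0·7 + 1·-26 + 1·11 + 3·-10 = -45

0,1,1,3 ; -45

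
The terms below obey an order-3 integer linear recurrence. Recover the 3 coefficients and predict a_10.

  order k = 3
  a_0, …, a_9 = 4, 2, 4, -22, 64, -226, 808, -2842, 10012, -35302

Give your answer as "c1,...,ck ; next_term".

  a_3 = -3·4 + 1·2 + -3·4 = -22
  a_4 = -3·-22 + 1·4 + -3·2 = 64
  a_5 = -3·64 + 1·-22 + -3·4 = -226
  a_6 = -3·-226 + 1·64 + -3·-22 = 808
  a_7 = -3·808 + 1·-226 + -3·64 = -2842
  a_8 = -3·-2842 + 1·808 + -3·-226 = 10012
  a_9 = -3·10012 + 1·-2842 + -3·808 = -35302
  a_10 = -3·-35302 + 1·10012 + -3·-2842 = 124444

-3,1,-3 ; 124444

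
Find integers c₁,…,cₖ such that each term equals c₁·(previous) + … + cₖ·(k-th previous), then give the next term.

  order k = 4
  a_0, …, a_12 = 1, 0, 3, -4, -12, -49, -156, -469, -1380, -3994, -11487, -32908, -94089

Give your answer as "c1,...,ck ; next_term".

  a_4 = 3·-4 + 1·3 + -3·0 + -3·1 = -12
  a_5 = 3·-12 + 1·-4 + -3·3 + -3·0 = -49
  a_6 = 3·-49 + 1·-12 + -3·-4 + -3·3 = -156
  a_7 = 3·-156 + 1·-49 + -3·-12 + -3·-4 = -469
  a_8 = 3·-469 + 1·-156 + -3·-49 + -3·-12 = -1380
  a_9 = 3·-1380 + 1·-469 + -3·-156 + -3·-49 = -3994
  a_10 = 3·-3994 + 1·-1380 + -3·-469 + -3·-156 = -11487
  a_11 = 3·-11487 + 1·-3994 + -3·-1380 + -3·-469 = -32908
  a_12 = 3·-32908 + 1·-11487 + -3·-3994 + -3·-1380 = -94089
  a_13 = 3·-94089 + 1·-32908 + -3·-11487 + -3·-3994 = -268732

3,1,-3,-3 ; -268732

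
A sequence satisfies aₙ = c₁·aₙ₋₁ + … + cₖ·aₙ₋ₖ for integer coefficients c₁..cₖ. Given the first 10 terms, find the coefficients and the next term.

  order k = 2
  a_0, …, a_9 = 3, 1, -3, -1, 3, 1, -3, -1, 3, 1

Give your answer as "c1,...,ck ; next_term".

  a_2 = 0·1 + -1·3 = -3
  a_3 = 0·-3 + -1·1 = -1
  a_4 = 0·-1 + -1·-3 = 3
  a_5 = 0·3 + -1·-1 = 1
  a_6 = 0·1 + -1·3 = -3
  a_7 = 0·-3 + -1·1 = -1
  a_8 = 0·-1 + -1·-3 = 3
  a_9 = 0·3 + -1·-1 = 1
  a_10 = 0·1 + -1·3 = -3

0,-1 ; -3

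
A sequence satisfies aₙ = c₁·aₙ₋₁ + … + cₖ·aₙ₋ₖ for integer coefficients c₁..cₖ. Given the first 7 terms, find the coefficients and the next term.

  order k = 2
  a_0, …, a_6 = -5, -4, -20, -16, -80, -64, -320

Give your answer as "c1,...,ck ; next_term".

0,4 ; -256

  a_2 = 0·-4 + 4·-5 = -20
  a_3 = 0·-20 + 4·-4 = -16
  a_4 = 0·-16 + 4·-20 = -80
  a_5 = 0·-80 + 4·-16 = -64
  a_6 = 0·-64 + 4·-80 = -320
  a_7 = 0·-320 + 4·-64 = -256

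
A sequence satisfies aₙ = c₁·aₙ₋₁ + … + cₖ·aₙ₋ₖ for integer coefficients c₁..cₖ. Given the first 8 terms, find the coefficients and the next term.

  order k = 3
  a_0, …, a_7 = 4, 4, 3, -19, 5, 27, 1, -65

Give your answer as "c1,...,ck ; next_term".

-1,-2,-2 ; 9

  a_3 = -1·3 + -2·4 + -2·4 = -19
  a_4 = -1·-19 + -2·3 + -2·4 = 5
  a_5 = -1·5 + -2·-19 + -2·3 = 27
  a_6 = -1·27 + -2·5 + -2·-19 = 1
  a_7 = -1·1 + -2·27 + -2·5 = -65
  a_8 = -1·-65 + -2·1 + -2·27 = 9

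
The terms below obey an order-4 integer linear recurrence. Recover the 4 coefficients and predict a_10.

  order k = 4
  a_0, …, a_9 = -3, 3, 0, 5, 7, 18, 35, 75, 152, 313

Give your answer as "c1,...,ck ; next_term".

2,2,-3,-2 ; 635

  a_4 = 2·5 + 2·0 + -3·3 + -2·-3 = 7
  a_5 = 2·7 + 2·5 + -3·0 + -2·3 = 18
  a_6 = 2·18 + 2·7 + -3·5 + -2·0 = 35
  a_7 = 2·35 + 2·18 + -3·7 + -2·5 = 75
  a_8 = 2·75 + 2·35 + -3·18 + -2·7 = 152
  a_9 = 2·152 + 2·75 + -3·35 + -2·18 = 313
  a_10 = 2·313 + 2·152 + -3·75 + -2·35 = 635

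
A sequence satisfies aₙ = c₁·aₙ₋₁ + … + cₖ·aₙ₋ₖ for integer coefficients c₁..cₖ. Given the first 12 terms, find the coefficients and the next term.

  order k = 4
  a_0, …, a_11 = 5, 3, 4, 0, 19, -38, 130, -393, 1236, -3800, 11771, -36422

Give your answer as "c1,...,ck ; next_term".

  a_4 = -2·0 + 2·4 + -3·3 + 4·5 = 19
  a_5 = -2·19 + 2·0 + -3·4 + 4·3 = -38
  a_6 = -2·-38 + 2·19 + -3·0 + 4·4 = 130
  a_7 = -2·130 + 2·-38 + -3·19 + 4·0 = -393
  a_8 = -2·-393 + 2·130 + -3·-38 + 4·19 = 1236
  a_9 = -2·1236 + 2·-393 + -3·130 + 4·-38 = -3800
  a_10 = -2·-3800 + 2·1236 + -3·-393 + 4·130 = 11771
  a_11 = -2·11771 + 2·-3800 + -3·1236 + 4·-393 = -36422
  a_12 = -2·-36422 + 2·11771 + -3·-3800 + 4·1236 = 112730

-2,2,-3,4 ; 112730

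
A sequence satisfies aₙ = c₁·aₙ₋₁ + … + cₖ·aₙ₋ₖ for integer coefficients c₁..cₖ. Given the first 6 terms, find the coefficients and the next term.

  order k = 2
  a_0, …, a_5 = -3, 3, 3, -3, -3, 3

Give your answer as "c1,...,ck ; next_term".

0,-1 ; 3

  a_2 = 0·3 + -1·-3 = 3
  a_3 = 0·3 + -1·3 = -3
  a_4 = 0·-3 + -1·3 = -3
  a_5 = 0·-3 + -1·-3 = 3
  a_6 = 0·3 + -1·-3 = 3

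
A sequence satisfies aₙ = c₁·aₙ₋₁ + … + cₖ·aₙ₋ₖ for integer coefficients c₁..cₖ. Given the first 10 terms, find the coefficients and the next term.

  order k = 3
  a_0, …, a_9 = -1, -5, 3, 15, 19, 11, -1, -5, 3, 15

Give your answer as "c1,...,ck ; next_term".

2,-2,1 ; 19

  a_3 = 2·3 + -2·-5 + 1·-1 = 15
  a_4 = 2·15 + -2·3 + 1·-5 = 19
  a_5 = 2·19 + -2·15 + 1·3 = 11
  a_6 = 2·11 + -2·19 + 1·15 = -1
  a_7 = 2·-1 + -2·11 + 1·19 = -5
  a_8 = 2·-5 + -2·-1 + 1·11 = 3
  a_9 = 2·3 + -2·-5 + 1·-1 = 15
  a_10 = 2·15 + -2·3 + 1·-5 = 19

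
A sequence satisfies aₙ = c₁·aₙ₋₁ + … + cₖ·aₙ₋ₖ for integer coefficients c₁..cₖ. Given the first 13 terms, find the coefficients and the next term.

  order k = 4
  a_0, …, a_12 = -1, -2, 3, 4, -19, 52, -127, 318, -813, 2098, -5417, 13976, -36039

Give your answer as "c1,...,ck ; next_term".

-3,-1,1,2 ; 92920

  a_4 = -3·4 + -1·3 + 1·-2 + 2·-1 = -19
  a_5 = -3·-19 + -1·4 + 1·3 + 2·-2 = 52
  a_6 = -3·52 + -1·-19 + 1·4 + 2·3 = -127
  a_7 = -3·-127 + -1·52 + 1·-19 + 2·4 = 318
  a_8 = -3·318 + -1·-127 + 1·52 + 2·-19 = -813
  a_9 = -3·-813 + -1·318 + 1·-127 + 2·52 = 2098
  a_10 = -3·2098 + -1·-813 + 1·318 + 2·-127 = -5417
  a_11 = -3·-5417 + -1·2098 + 1·-813 + 2·318 = 13976
  a_12 = -3·13976 + -1·-5417 + 1·2098 + 2·-813 = -36039
  a_13 = -3·-36039 + -1·13976 + 1·-5417 + 2·2098 = 92920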